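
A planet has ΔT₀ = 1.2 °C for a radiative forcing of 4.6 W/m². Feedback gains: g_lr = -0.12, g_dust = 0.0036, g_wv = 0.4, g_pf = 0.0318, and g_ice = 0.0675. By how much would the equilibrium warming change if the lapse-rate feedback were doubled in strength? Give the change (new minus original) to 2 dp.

Original: g = 0.3829, ΔT = 1.2/(1−0.3829) = 1.9446 °C.
With doubled lapse-rate: g' = 0.2629, ΔT' = 1.2/(1−0.2629) = 1.6280 °C.
Change = 1.6280 − 1.9446 = -0.32 °C.

-0.32 °C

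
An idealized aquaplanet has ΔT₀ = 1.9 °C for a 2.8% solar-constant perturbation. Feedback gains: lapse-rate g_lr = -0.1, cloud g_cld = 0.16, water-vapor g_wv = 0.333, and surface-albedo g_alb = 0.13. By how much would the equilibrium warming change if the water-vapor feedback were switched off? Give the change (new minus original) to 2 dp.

-1.64 °C

Original: g = 0.523, ΔT = 1.9/(1−0.523) = 3.9832 °C.
Without water-vapor: g' = 0.19, ΔT' = 1.9/(1−0.19) = 2.3457 °C.
Change = 2.3457 − 3.9832 = -1.64 °C.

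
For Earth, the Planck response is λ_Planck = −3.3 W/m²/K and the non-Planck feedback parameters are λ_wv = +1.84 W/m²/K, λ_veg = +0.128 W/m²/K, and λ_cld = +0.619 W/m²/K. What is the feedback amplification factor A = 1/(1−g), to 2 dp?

4.63

Convert to gains: g_wv = 1.84/3.3 = 0.5576; g_veg = 0.128/3.3 = 0.03879; g_cld = 0.619/3.3 = 0.1876.
Total gain g = 0.78399.
A = 1/(1 − 0.78399) = 4.63.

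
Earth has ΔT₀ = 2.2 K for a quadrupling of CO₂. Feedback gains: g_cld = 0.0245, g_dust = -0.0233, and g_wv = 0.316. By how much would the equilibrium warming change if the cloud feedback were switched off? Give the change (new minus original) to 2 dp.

-0.11 K

Original: g = 0.3172, ΔT = 2.2/(1−0.3172) = 3.2220 K.
Without cloud: g' = 0.2927, ΔT' = 2.2/(1−0.2927) = 3.1104 K.
Change = 3.1104 − 3.2220 = -0.11 K.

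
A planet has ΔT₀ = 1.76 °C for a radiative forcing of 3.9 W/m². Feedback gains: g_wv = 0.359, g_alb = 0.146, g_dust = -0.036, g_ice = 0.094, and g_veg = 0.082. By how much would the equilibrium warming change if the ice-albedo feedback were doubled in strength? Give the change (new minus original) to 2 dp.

Original: g = 0.645, ΔT = 1.76/(1−0.645) = 4.9577 °C.
With doubled ice-albedo: g' = 0.739, ΔT' = 1.76/(1−0.739) = 6.7433 °C.
Change = 6.7433 − 4.9577 = 1.79 °C.

1.79 °C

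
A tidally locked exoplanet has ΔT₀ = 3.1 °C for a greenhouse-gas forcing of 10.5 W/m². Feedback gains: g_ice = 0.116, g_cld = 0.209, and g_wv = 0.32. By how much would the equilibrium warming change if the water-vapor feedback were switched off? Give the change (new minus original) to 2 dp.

Original: g = 0.645, ΔT = 3.1/(1−0.645) = 8.7324 °C.
Without water-vapor: g' = 0.325, ΔT' = 3.1/(1−0.325) = 4.5926 °C.
Change = 4.5926 − 8.7324 = -4.14 °C.

-4.14 °C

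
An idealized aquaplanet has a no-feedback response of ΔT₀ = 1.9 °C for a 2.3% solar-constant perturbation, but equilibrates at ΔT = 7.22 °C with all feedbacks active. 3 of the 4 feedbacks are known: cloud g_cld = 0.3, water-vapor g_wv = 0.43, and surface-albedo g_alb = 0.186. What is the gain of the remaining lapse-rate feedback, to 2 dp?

-0.18

Amplification A = ΔT/ΔT₀ = 7.22/1.9 = 3.8.
Total gain g = 1 − 1/A = 1 − 1/3.8 = 0.7368.
Known gains sum to 0.3 + 0.43 + 0.186 = 0.916.
g_lr = 0.7368 − 0.916 = -0.18.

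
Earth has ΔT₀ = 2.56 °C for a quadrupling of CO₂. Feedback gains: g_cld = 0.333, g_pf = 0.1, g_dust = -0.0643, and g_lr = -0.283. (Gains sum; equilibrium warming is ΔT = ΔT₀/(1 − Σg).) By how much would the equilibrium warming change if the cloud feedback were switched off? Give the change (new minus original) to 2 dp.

-0.75 °C

Original: g = 0.0857, ΔT = 2.56/(1−0.0857) = 2.8000 °C.
Without cloud: g' = -0.2473, ΔT' = 2.56/(1+0.2473) = 2.0524 °C.
Change = 2.0524 − 2.8000 = -0.75 °C.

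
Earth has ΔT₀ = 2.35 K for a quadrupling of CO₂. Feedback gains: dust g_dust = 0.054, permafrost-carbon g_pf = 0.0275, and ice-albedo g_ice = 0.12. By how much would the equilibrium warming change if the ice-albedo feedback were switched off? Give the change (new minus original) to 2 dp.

Original: g = 0.2015, ΔT = 2.35/(1−0.2015) = 2.9430 K.
Without ice-albedo: g' = 0.0815, ΔT' = 2.35/(1−0.0815) = 2.5585 K.
Change = 2.5585 − 2.9430 = -0.38 K.

-0.38 K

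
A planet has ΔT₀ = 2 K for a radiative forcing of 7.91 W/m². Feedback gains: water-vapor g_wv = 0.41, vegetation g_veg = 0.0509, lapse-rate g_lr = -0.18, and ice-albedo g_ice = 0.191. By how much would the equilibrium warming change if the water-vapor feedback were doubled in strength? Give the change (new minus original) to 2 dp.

Original: g = 0.4719, ΔT = 2/(1−0.4719) = 3.7872 K.
With doubled water-vapor: g' = 0.8819, ΔT' = 2/(1−0.8819) = 16.9348 K.
Change = 16.9348 − 3.7872 = 13.15 K.

13.15 K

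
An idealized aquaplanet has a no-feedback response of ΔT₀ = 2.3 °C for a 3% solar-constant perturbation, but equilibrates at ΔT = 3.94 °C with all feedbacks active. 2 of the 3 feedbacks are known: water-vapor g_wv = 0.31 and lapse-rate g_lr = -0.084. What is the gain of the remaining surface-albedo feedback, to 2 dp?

Amplification A = ΔT/ΔT₀ = 3.94/2.3 = 1.713.
Total gain g = 1 − 1/A = 1 − 1/1.713 = 0.4162.
Known gains sum to 0.31 − 0.084 = 0.226.
g_alb = 0.4162 − 0.226 = 0.19.

0.19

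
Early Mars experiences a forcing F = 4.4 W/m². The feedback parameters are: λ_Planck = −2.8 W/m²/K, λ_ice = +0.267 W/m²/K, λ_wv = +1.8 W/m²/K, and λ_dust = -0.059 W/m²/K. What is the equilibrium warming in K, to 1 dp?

5.6 K

Net feedback parameter λ = (−2.8) + (+0.267) + (+1.8) + (-0.059) = -0.792 W/m²/K.
ΔT = −F/λ = −4.4/(-0.792) = 5.6 K.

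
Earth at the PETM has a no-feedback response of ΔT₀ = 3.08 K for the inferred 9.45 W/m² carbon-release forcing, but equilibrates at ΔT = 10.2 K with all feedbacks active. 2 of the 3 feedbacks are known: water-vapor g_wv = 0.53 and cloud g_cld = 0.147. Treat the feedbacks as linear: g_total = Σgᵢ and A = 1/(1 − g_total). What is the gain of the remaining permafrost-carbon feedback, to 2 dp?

Amplification A = ΔT/ΔT₀ = 10.2/3.08 = 3.312.
Total gain g = 1 − 1/A = 1 − 1/3.312 = 0.6981.
Known gains sum to 0.53 + 0.147 = 0.677.
g_pf = 0.6981 − 0.677 = 0.02.

0.02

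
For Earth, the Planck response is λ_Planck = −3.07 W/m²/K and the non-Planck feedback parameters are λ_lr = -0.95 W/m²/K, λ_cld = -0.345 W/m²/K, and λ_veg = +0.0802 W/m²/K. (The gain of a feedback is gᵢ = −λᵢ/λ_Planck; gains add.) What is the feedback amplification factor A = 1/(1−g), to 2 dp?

0.72

Convert to gains: g_lr = -0.95/3.07 = -0.3094; g_cld = -0.345/3.07 = -0.1124; g_veg = 0.0802/3.07 = 0.02612.
Total gain g = -0.39568.
A = 1/(1 + 0.39568) = 0.72.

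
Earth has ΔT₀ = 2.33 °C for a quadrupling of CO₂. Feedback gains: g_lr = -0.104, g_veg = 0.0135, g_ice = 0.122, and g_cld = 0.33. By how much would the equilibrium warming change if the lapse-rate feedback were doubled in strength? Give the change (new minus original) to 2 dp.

-0.51 °C

Original: g = 0.3615, ΔT = 2.33/(1−0.3615) = 3.6492 °C.
With doubled lapse-rate: g' = 0.2575, ΔT' = 2.33/(1−0.2575) = 3.1380 °C.
Change = 3.1380 − 3.6492 = -0.51 °C.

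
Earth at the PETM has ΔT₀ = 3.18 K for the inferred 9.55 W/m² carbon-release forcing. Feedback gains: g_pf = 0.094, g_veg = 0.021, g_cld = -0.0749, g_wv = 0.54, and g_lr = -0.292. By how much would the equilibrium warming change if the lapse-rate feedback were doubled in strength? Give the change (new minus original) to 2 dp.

Original: g = 0.2881, ΔT = 3.18/(1−0.2881) = 4.4669 K.
With doubled lapse-rate: g' = -0.0039, ΔT' = 3.18/(1+0.0039) = 3.1676 K.
Change = 3.1676 − 4.4669 = -1.30 K.

-1.30 K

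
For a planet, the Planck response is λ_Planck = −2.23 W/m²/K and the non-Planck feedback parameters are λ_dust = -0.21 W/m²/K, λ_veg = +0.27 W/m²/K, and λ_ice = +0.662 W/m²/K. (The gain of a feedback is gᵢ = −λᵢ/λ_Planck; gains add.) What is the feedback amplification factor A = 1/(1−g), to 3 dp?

1.479

Convert to gains: g_dust = -0.21/2.23 = -0.09417; g_veg = 0.27/2.23 = 0.1211; g_ice = 0.662/2.23 = 0.2969.
Total gain g = 0.32383.
A = 1/(1 − 0.32383) = 1.479.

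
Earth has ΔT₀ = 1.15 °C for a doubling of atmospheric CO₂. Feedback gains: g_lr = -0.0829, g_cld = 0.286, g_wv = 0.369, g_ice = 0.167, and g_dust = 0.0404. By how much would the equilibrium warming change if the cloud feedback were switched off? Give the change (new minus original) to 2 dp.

Original: g = 0.7795, ΔT = 1.15/(1−0.7795) = 5.2154 °C.
Without cloud: g' = 0.4935, ΔT' = 1.15/(1−0.4935) = 2.2705 °C.
Change = 2.2705 − 5.2154 = -2.94 °C.

-2.94 °C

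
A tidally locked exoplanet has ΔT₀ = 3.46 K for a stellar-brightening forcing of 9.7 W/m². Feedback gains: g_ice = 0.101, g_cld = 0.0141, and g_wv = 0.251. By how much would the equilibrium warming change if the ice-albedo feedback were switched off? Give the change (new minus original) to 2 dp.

Original: g = 0.3661, ΔT = 3.46/(1−0.3661) = 5.4583 K.
Without ice-albedo: g' = 0.2651, ΔT' = 3.46/(1−0.2651) = 4.7081 K.
Change = 4.7081 − 5.4583 = -0.75 K.

-0.75 K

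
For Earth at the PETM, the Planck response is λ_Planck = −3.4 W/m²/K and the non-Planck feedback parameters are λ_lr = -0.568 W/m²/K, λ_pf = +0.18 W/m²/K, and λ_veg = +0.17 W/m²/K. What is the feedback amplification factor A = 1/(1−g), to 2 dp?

0.94

Convert to gains: g_lr = -0.568/3.4 = -0.1671; g_pf = 0.18/3.4 = 0.05294; g_veg = 0.17/3.4 = 0.05.
Total gain g = -0.06416.
A = 1/(1 + 0.06416) = 0.94.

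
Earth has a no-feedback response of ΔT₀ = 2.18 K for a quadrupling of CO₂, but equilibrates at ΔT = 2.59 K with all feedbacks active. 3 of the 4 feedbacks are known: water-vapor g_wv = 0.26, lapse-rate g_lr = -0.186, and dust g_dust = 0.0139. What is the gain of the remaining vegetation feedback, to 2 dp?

Amplification A = ΔT/ΔT₀ = 2.59/2.18 = 1.188.
Total gain g = 1 − 1/A = 1 − 1/1.188 = 0.1582.
Known gains sum to 0.26 − 0.186 + 0.0139 = 0.0879.
g_veg = 0.1582 − 0.0879 = 0.07.

0.07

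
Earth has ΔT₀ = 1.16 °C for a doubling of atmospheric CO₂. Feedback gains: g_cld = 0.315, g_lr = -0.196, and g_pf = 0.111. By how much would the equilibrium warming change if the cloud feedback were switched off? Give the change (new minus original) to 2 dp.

-0.44 °C

Original: g = 0.23, ΔT = 1.16/(1−0.23) = 1.5065 °C.
Without cloud: g' = -0.085, ΔT' = 1.16/(1+0.085) = 1.0691 °C.
Change = 1.0691 − 1.5065 = -0.44 °C.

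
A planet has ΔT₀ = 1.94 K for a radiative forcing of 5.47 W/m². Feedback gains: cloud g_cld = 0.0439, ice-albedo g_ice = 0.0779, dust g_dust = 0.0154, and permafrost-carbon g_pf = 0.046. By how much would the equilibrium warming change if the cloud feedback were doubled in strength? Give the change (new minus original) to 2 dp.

0.13 K

Original: g = 0.1832, ΔT = 1.94/(1−0.1832) = 2.3751 K.
With doubled cloud: g' = 0.2271, ΔT' = 1.94/(1−0.2271) = 2.5100 K.
Change = 2.5100 − 2.3751 = 0.13 K.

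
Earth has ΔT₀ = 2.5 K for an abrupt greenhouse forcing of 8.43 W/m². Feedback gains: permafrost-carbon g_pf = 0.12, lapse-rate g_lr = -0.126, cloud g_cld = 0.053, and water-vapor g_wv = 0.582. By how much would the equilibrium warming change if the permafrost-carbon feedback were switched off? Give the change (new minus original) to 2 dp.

Original: g = 0.629, ΔT = 2.5/(1−0.629) = 6.7385 K.
Without permafrost-carbon: g' = 0.509, ΔT' = 2.5/(1−0.509) = 5.0916 K.
Change = 5.0916 − 6.7385 = -1.65 K.

-1.65 K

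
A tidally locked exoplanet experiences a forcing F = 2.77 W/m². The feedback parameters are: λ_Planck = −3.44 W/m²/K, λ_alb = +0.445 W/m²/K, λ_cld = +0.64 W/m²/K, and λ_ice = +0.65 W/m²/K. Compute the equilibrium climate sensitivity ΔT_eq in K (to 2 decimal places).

1.62 K

Net feedback parameter λ = (−3.44) + (+0.445) + (+0.64) + (+0.65) = -1.705 W/m²/K.
ΔT = −F/λ = −2.77/(-1.705) = 1.62 K.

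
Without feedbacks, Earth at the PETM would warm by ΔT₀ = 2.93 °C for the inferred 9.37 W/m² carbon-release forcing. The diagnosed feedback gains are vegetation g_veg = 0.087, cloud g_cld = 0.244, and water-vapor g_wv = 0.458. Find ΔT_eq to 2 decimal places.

Total gain g = 0.087 + 0.244 + 0.458 = 0.789.
Amplification A = 1/(1 − 0.789) = 4.739.
ΔT = 2.93 × 4.739 = 13.89 °C.

13.89 °C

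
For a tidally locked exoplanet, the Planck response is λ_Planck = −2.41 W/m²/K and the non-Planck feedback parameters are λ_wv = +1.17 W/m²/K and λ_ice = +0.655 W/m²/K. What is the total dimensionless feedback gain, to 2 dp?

0.76

Convert to gains: g_wv = 1.17/2.41 = 0.4855; g_ice = 0.655/2.41 = 0.2718.
Total gain g = 0.7573.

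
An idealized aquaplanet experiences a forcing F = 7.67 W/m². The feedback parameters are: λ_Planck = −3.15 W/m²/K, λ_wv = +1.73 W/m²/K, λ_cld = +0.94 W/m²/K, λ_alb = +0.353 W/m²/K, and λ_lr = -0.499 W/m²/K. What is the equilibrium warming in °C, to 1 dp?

Net feedback parameter λ = (−3.15) + (+1.73) + (+0.94) + (+0.353) + (-0.499) = -0.626 W/m²/K.
ΔT = −F/λ = −7.67/(-0.626) = 12.3 °C.

12.3 °C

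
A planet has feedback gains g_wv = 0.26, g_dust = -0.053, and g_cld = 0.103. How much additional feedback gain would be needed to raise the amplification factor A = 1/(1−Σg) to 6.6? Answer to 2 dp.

0.54

Current total gain = 0.31.
Target gain for A = 6.6: g* = 1 − 1/6.6 = 0.8485.
Additional gain needed = 0.8485 − 0.31 = 0.54.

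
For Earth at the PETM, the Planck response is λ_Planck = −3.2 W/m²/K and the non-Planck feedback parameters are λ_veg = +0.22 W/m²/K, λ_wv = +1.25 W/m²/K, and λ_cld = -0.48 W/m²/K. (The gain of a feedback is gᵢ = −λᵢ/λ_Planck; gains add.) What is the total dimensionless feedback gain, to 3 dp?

Convert to gains: g_veg = 0.22/3.2 = 0.06875; g_wv = 1.25/3.2 = 0.3906; g_cld = -0.48/3.2 = -0.15.
Total gain g = 0.30935.

0.309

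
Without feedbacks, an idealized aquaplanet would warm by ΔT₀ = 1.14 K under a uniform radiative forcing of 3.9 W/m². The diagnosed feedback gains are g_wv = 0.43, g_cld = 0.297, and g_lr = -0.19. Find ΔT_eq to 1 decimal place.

Total gain g = 0.43 + 0.297 − 0.19 = 0.537.
Amplification A = 1/(1 − 0.537) = 2.16.
ΔT = 1.14 × 2.16 = 2.5 K.

2.5 K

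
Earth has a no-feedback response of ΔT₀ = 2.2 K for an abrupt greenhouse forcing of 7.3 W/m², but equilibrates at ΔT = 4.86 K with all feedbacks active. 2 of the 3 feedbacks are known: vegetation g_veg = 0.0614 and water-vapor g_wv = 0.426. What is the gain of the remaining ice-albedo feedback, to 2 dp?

0.06

Amplification A = ΔT/ΔT₀ = 4.86/2.2 = 2.209.
Total gain g = 1 − 1/A = 1 − 1/2.209 = 0.5473.
Known gains sum to 0.0614 + 0.426 = 0.4874.
g_ice = 0.5473 − 0.4874 = 0.06.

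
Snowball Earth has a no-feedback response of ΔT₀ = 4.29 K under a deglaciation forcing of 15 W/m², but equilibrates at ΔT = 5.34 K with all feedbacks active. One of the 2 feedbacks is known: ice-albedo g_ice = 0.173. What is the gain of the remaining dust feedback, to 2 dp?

0.02

Amplification A = ΔT/ΔT₀ = 5.34/4.29 = 1.245.
Total gain g = 1 − 1/A = 1 − 1/1.245 = 0.1968.
The known gain is 0.173.
g_dust = 0.1968 − 0.173 = 0.02.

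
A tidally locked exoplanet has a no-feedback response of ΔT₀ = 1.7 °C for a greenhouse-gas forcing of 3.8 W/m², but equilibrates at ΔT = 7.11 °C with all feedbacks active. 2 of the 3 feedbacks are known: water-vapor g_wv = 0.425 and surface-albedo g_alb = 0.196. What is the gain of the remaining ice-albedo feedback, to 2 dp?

Amplification A = ΔT/ΔT₀ = 7.11/1.7 = 4.182.
Total gain g = 1 − 1/A = 1 − 1/4.182 = 0.7609.
Known gains sum to 0.425 + 0.196 = 0.621.
g_ice = 0.7609 − 0.621 = 0.14.

0.14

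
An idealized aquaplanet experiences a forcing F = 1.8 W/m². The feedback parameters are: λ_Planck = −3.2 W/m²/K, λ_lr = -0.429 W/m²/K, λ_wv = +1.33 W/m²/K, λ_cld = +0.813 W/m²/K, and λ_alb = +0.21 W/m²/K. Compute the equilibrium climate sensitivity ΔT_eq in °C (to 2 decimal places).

1.41 °C

Net feedback parameter λ = (−3.2) + (-0.429) + (+1.33) + (+0.813) + (+0.21) = -1.276 W/m²/K.
ΔT = −F/λ = −1.8/(-1.276) = 1.41 °C.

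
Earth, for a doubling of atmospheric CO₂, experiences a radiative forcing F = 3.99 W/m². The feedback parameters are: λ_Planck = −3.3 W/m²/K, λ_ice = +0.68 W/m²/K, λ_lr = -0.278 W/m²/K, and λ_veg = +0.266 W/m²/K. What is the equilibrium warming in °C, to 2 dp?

Net feedback parameter λ = (−3.3) + (+0.68) + (-0.278) + (+0.266) = -2.632 W/m²/K.
ΔT = −F/λ = −3.99/(-2.632) = 1.52 °C.

1.52 °C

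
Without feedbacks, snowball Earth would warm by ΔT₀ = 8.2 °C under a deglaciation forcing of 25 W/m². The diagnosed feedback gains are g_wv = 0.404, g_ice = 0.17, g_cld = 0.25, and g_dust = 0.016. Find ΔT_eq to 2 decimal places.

51.25 °C

Total gain g = 0.404 + 0.17 + 0.25 + 0.016 = 0.84.
Amplification A = 1/(1 − 0.84) = 6.25.
ΔT = 8.2 × 6.25 = 51.25 °C.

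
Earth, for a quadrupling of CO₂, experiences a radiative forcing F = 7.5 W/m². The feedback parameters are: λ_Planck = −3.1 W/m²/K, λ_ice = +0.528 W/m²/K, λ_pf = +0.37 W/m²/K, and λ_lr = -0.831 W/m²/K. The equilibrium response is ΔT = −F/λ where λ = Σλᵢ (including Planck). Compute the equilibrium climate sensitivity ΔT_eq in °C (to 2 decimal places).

Net feedback parameter λ = (−3.1) + (+0.528) + (+0.37) + (-0.831) = -3.033 W/m²/K.
ΔT = −F/λ = −7.5/(-3.033) = 2.47 °C.

2.47 °C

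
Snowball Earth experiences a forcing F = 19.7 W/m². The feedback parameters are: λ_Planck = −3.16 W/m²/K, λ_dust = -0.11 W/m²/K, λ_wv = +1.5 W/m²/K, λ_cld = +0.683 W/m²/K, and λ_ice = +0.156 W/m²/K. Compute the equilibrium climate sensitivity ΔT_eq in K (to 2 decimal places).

21.16 K

Net feedback parameter λ = (−3.16) + (-0.11) + (+1.5) + (+0.683) + (+0.156) = -0.931 W/m²/K.
ΔT = −F/λ = −19.7/(-0.931) = 21.16 K.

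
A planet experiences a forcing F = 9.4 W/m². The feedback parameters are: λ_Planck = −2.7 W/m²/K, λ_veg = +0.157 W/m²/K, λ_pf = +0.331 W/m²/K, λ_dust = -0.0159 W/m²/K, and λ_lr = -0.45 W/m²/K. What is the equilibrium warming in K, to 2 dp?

3.51 K

Net feedback parameter λ = (−2.7) + (+0.157) + (+0.331) + (-0.0159) + (-0.45) = -2.6779 W/m²/K.
ΔT = −F/λ = −9.4/(-2.6779) = 3.51 K.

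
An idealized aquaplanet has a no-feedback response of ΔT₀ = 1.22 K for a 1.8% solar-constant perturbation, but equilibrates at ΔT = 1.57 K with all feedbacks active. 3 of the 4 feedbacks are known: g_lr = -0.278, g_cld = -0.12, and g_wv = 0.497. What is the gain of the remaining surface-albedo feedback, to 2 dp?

0.12

Amplification A = ΔT/ΔT₀ = 1.57/1.22 = 1.287.
Total gain g = 1 − 1/A = 1 − 1/1.287 = 0.223.
Known gains sum to -0.278 − 0.12 + 0.497 = 0.099.
g_alb = 0.223 − 0.099 = 0.12.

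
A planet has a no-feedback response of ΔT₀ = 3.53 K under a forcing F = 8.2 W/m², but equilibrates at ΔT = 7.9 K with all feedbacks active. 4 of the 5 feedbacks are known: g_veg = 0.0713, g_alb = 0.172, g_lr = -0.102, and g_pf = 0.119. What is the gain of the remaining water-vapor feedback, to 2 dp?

Amplification A = ΔT/ΔT₀ = 7.9/3.53 = 2.238.
Total gain g = 1 − 1/A = 1 − 1/2.238 = 0.5532.
Known gains sum to 0.0713 + 0.172 − 0.102 + 0.119 = 0.2603.
g_wv = 0.5532 − 0.2603 = 0.29.

0.29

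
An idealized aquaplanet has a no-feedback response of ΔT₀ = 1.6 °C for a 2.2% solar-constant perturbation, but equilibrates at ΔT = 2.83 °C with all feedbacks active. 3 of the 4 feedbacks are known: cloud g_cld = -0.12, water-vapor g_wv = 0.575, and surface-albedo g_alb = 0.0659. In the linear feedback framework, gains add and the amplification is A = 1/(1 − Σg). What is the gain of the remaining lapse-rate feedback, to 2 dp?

-0.09

Amplification A = ΔT/ΔT₀ = 2.83/1.6 = 1.769.
Total gain g = 1 − 1/A = 1 − 1/1.769 = 0.4347.
Known gains sum to -0.12 + 0.575 + 0.0659 = 0.5209.
g_lr = 0.4347 − 0.5209 = -0.09.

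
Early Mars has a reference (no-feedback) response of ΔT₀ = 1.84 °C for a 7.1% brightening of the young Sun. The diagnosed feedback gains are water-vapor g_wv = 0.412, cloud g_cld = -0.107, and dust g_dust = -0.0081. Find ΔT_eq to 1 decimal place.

Total gain g = 0.412 − 0.107 − 0.0081 = 0.2969.
Amplification A = 1/(1 − 0.2969) = 1.422.
ΔT = 1.84 × 1.422 = 2.6 °C.

2.6 °C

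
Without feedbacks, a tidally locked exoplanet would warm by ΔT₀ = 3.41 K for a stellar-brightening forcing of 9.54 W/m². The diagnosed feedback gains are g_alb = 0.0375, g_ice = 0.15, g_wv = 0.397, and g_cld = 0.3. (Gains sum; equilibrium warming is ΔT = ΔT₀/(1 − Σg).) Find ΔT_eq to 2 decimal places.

Total gain g = 0.0375 + 0.15 + 0.397 + 0.3 = 0.8845.
Amplification A = 1/(1 − 0.8845) = 8.658.
ΔT = 3.41 × 8.658 = 29.52 K.

29.52 K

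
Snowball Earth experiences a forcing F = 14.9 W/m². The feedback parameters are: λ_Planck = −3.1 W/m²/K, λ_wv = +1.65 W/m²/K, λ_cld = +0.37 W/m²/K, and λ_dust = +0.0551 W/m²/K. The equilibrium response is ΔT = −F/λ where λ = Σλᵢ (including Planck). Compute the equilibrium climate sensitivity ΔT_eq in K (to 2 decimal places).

Net feedback parameter λ = (−3.1) + (+1.65) + (+0.37) + (+0.0551) = -1.0249 W/m²/K.
ΔT = −F/λ = −14.9/(-1.0249) = 14.54 K.

14.54 K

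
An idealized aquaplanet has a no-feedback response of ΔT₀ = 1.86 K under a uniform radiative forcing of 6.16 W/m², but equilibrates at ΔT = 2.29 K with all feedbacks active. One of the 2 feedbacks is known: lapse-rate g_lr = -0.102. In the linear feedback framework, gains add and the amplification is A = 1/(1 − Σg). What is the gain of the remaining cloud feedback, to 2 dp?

Amplification A = ΔT/ΔT₀ = 2.29/1.86 = 1.231.
Total gain g = 1 − 1/A = 1 − 1/1.231 = 0.1877.
The known gain is -0.102.
g_cld = 0.1877 + 0.102 = 0.29.

0.29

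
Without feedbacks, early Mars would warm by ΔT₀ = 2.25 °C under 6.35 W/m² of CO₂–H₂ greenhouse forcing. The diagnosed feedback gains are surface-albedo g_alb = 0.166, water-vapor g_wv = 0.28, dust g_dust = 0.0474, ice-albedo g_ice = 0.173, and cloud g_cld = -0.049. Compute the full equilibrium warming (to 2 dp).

Total gain g = 0.166 + 0.28 + 0.0474 + 0.173 − 0.049 = 0.6174.
Amplification A = 1/(1 − 0.6174) = 2.614.
ΔT = 2.25 × 2.614 = 5.88 °C.

5.88 °C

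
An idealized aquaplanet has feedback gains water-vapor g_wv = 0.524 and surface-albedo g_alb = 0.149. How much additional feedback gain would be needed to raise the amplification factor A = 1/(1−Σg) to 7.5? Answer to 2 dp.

0.19

Current total gain = 0.673.
Target gain for A = 7.5: g* = 1 − 1/7.5 = 0.8667.
Additional gain needed = 0.8667 − 0.673 = 0.19.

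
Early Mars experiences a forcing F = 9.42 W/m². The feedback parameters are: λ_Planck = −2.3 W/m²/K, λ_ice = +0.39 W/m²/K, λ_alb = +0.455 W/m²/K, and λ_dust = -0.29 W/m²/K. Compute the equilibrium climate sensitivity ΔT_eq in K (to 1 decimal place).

5.4 K

Net feedback parameter λ = (−2.3) + (+0.39) + (+0.455) + (-0.29) = -1.745 W/m²/K.
ΔT = −F/λ = −9.42/(-1.745) = 5.4 K.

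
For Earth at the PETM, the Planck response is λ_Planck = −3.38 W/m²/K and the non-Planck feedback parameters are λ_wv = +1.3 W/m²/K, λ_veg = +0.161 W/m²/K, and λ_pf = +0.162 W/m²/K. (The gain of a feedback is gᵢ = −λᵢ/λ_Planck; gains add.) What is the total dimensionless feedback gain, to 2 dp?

Convert to gains: g_wv = 1.3/3.38 = 0.3846; g_veg = 0.161/3.38 = 0.04763; g_pf = 0.162/3.38 = 0.04793.
Total gain g = 0.48016.

0.48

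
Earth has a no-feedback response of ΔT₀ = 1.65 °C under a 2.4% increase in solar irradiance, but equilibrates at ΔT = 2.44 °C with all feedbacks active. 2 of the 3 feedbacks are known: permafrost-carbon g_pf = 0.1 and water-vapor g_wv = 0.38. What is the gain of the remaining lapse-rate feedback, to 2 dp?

-0.16

Amplification A = ΔT/ΔT₀ = 2.44/1.65 = 1.479.
Total gain g = 1 − 1/A = 1 − 1/1.479 = 0.3239.
Known gains sum to 0.1 + 0.38 = 0.48.
g_lr = 0.3239 − 0.48 = -0.16.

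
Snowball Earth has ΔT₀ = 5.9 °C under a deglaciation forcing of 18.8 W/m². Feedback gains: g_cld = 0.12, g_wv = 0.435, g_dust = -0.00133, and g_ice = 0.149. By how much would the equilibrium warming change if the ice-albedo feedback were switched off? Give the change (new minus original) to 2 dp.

-6.62 °C

Original: g = 0.70267, ΔT = 5.9/(1−0.70267) = 19.8433 °C.
Without ice-albedo: g' = 0.55367, ΔT' = 5.9/(1−0.55367) = 13.2189 °C.
Change = 13.2189 − 19.8433 = -6.62 °C.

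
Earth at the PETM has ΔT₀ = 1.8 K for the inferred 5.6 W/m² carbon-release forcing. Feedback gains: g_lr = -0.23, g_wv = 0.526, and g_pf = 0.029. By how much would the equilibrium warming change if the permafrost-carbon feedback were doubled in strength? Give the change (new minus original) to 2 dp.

Original: g = 0.325, ΔT = 1.8/(1−0.325) = 2.6667 K.
With doubled permafrost-carbon: g' = 0.354, ΔT' = 1.8/(1−0.354) = 2.7864 K.
Change = 2.7864 − 2.6667 = 0.12 K.

0.12 K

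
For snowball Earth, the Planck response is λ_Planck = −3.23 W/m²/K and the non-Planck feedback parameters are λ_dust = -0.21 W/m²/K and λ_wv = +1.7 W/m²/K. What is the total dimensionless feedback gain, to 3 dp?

0.461

Convert to gains: g_dust = -0.21/3.23 = -0.06502; g_wv = 1.7/3.23 = 0.5263.
Total gain g = 0.46128.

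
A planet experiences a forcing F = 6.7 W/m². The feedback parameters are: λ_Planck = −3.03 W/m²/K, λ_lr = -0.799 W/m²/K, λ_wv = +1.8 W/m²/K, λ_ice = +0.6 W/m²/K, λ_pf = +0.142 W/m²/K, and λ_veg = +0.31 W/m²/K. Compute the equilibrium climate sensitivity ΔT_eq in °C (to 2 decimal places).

Net feedback parameter λ = (−3.03) + (-0.799) + (+1.8) + (+0.6) + (+0.142) + (+0.31) = -0.977 W/m²/K.
ΔT = −F/λ = −6.7/(-0.977) = 6.86 °C.

6.86 °C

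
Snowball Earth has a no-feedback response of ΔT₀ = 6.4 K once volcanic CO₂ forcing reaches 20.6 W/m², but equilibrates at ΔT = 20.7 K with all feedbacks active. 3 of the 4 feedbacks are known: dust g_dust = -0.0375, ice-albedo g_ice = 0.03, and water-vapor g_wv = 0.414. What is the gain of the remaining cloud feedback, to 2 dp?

Amplification A = ΔT/ΔT₀ = 20.7/6.4 = 3.234.
Total gain g = 1 − 1/A = 1 − 1/3.234 = 0.6908.
Known gains sum to -0.0375 + 0.03 + 0.414 = 0.4065.
g_cld = 0.6908 − 0.4065 = 0.28.

0.28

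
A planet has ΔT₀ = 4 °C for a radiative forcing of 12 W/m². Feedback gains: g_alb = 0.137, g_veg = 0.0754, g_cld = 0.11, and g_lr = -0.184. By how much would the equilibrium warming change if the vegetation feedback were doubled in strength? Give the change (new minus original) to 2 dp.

Original: g = 0.1384, ΔT = 4/(1−0.1384) = 4.6425 °C.
With doubled vegetation: g' = 0.2138, ΔT' = 4/(1−0.2138) = 5.0878 °C.
Change = 5.0878 − 4.6425 = 0.45 °C.

0.45 °C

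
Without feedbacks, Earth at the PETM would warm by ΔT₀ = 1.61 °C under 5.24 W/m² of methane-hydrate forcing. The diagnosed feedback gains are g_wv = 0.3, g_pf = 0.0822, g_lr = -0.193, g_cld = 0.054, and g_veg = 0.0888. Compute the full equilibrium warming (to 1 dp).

Total gain g = 0.3 + 0.0822 − 0.193 + 0.054 + 0.0888 = 0.332.
Amplification A = 1/(1 − 0.332) = 1.497.
ΔT = 1.61 × 1.497 = 2.4 °C.

2.4 °C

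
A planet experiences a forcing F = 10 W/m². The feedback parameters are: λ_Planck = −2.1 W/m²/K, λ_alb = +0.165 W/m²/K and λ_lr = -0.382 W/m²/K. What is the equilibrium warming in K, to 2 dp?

Net feedback parameter λ = (−2.1) + (+0.165) + (-0.382) = -2.317 W/m²/K.
ΔT = −F/λ = −10/(-2.317) = 4.32 K.

4.32 K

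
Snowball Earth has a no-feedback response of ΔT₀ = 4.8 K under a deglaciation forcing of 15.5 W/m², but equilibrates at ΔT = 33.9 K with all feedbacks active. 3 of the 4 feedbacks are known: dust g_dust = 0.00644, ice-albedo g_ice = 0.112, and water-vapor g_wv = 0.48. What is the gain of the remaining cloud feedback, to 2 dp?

0.26

Amplification A = ΔT/ΔT₀ = 33.9/4.8 = 7.062.
Total gain g = 1 − 1/A = 1 − 1/7.062 = 0.8584.
Known gains sum to 0.00644 + 0.112 + 0.48 = 0.59844.
g_cld = 0.8584 − 0.59844 = 0.26.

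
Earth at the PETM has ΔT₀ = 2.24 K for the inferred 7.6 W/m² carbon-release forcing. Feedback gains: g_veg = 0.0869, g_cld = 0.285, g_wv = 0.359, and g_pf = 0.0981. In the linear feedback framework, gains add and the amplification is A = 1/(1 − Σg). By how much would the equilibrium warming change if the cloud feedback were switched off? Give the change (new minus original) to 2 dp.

-8.19 K

Original: g = 0.829, ΔT = 2.24/(1−0.829) = 13.0994 K.
Without cloud: g' = 0.544, ΔT' = 2.24/(1−0.544) = 4.9123 K.
Change = 4.9123 − 13.0994 = -8.19 K.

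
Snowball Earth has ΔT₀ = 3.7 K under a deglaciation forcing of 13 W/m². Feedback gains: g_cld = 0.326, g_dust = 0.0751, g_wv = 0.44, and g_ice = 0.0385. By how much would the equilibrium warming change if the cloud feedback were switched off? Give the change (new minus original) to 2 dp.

-22.44 K

Original: g = 0.8796, ΔT = 3.7/(1−0.8796) = 30.7309 K.
Without cloud: g' = 0.5536, ΔT' = 3.7/(1−0.5536) = 8.2885 K.
Change = 8.2885 − 30.7309 = -22.44 K.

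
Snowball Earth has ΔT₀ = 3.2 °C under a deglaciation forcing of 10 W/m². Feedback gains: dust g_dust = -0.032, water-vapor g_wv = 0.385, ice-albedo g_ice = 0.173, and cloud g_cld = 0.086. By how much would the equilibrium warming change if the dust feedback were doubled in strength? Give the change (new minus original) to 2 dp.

Original: g = 0.612, ΔT = 3.2/(1−0.612) = 8.2474 °C.
With doubled dust: g' = 0.58, ΔT' = 3.2/(1−0.58) = 7.6190 °C.
Change = 7.6190 − 8.2474 = -0.63 °C.

-0.63 °C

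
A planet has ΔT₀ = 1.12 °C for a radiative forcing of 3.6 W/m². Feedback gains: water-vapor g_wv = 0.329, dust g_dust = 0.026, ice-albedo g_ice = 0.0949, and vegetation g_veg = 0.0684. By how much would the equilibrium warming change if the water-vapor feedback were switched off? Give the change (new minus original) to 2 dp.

-0.94 °C

Original: g = 0.5183, ΔT = 1.12/(1−0.5183) = 2.3251 °C.
Without water-vapor: g' = 0.1893, ΔT' = 1.12/(1−0.1893) = 1.3815 °C.
Change = 1.3815 − 2.3251 = -0.94 °C.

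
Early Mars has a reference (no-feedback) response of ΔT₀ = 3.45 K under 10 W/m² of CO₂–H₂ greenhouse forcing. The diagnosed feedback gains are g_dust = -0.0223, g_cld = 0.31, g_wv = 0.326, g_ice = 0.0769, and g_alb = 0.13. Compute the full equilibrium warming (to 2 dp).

Total gain g = -0.0223 + 0.31 + 0.326 + 0.0769 + 0.13 = 0.8206.
Amplification A = 1/(1 − 0.8206) = 5.574.
ΔT = 3.45 × 5.574 = 19.23 K.

19.23 K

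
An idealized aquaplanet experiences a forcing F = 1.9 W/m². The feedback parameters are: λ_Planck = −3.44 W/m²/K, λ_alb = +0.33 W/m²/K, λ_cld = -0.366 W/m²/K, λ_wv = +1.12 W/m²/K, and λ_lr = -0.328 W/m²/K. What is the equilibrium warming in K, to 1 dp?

Net feedback parameter λ = (−3.44) + (+0.33) + (-0.366) + (+1.12) + (-0.328) = -2.684 W/m²/K.
ΔT = −F/λ = −1.9/(-2.684) = 0.7 K.

0.7 K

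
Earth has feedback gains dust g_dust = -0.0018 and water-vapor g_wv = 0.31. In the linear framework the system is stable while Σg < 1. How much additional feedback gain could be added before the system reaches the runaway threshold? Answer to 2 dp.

Current total gain = -0.0018 + 0.31 = 0.3082.
Margin to runaway = 1 − 0.3082 = 0.69.

0.69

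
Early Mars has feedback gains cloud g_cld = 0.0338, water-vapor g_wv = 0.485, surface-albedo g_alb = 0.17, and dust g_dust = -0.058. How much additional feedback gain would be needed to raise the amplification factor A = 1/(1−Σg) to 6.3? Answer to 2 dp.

Current total gain = 0.6308.
Target gain for A = 6.3: g* = 1 − 1/6.3 = 0.8413.
Additional gain needed = 0.8413 − 0.6308 = 0.21.

0.21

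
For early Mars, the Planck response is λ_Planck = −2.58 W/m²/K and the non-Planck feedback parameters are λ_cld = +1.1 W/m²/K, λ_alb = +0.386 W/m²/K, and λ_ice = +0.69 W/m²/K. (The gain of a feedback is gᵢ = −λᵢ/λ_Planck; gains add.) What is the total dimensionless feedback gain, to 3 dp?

Convert to gains: g_cld = 1.1/2.58 = 0.4264; g_alb = 0.386/2.58 = 0.1496; g_ice = 0.69/2.58 = 0.2674.
Total gain g = 0.8434.

0.843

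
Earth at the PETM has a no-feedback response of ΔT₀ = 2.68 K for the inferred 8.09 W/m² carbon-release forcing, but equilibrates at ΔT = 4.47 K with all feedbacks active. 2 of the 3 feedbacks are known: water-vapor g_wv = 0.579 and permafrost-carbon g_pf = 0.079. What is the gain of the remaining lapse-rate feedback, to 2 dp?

Amplification A = ΔT/ΔT₀ = 4.47/2.68 = 1.668.
Total gain g = 1 − 1/A = 1 − 1/1.668 = 0.4005.
Known gains sum to 0.579 + 0.079 = 0.658.
g_lr = 0.4005 − 0.658 = -0.26.

-0.26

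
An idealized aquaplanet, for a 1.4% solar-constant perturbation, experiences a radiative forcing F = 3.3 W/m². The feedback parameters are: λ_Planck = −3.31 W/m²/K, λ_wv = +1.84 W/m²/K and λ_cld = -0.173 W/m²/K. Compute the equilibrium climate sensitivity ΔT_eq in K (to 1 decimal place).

Net feedback parameter λ = (−3.31) + (+1.84) + (-0.173) = -1.643 W/m²/K.
ΔT = −F/λ = −3.3/(-1.643) = 2.0 K.

2.0 K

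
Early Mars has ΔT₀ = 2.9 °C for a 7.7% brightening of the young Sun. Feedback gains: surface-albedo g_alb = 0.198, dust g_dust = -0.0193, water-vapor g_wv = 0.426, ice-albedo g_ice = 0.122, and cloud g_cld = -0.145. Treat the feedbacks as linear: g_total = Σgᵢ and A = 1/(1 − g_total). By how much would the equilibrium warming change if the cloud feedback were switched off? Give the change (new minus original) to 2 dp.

Original: g = 0.5817, ΔT = 2.9/(1−0.5817) = 6.9328 °C.
Without cloud: g' = 0.7267, ΔT' = 2.9/(1−0.7267) = 10.6111 °C.
Change = 10.6111 − 6.9328 = 3.68 °C.

3.68 °C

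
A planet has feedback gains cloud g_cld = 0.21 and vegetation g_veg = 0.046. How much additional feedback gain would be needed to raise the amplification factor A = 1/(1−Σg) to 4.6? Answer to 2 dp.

Current total gain = 0.256.
Target gain for A = 4.6: g* = 1 − 1/4.6 = 0.7826.
Additional gain needed = 0.7826 − 0.256 = 0.53.

0.53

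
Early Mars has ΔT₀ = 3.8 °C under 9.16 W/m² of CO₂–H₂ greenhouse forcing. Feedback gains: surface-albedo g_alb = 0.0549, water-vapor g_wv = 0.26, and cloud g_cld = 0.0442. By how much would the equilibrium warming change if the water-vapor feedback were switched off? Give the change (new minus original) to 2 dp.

Original: g = 0.3591, ΔT = 3.8/(1−0.3591) = 5.9292 °C.
Without water-vapor: g' = 0.0991, ΔT' = 3.8/(1−0.0991) = 4.2180 °C.
Change = 4.2180 − 5.9292 = -1.71 °C.

-1.71 °C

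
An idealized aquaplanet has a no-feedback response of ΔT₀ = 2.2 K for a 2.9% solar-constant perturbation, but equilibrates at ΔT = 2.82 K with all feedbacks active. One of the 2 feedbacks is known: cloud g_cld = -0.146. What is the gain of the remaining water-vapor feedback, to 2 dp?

0.37

Amplification A = ΔT/ΔT₀ = 2.82/2.2 = 1.282.
Total gain g = 1 − 1/A = 1 − 1/1.282 = 0.22.
The known gain is -0.146.
g_wv = 0.22 + 0.146 = 0.37.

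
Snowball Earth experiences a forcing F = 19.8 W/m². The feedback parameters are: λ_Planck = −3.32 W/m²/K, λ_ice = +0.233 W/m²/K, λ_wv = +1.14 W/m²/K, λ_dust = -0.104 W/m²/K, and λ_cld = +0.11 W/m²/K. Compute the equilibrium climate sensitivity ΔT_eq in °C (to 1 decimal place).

10.2 °C

Net feedback parameter λ = (−3.32) + (+0.233) + (+1.14) + (-0.104) + (+0.11) = -1.941 W/m²/K.
ΔT = −F/λ = −19.8/(-1.941) = 10.2 °C.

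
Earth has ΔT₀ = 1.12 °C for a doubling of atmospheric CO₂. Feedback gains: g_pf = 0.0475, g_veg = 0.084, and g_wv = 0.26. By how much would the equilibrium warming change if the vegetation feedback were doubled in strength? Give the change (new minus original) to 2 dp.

0.29 °C

Original: g = 0.3915, ΔT = 1.12/(1−0.3915) = 1.8406 °C.
With doubled vegetation: g' = 0.4755, ΔT' = 1.12/(1−0.4755) = 2.1354 °C.
Change = 2.1354 − 1.8406 = 0.29 °C.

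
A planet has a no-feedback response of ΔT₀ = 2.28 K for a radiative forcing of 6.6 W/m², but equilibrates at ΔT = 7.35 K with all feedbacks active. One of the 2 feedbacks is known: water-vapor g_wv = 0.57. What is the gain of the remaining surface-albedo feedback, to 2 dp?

0.12

Amplification A = ΔT/ΔT₀ = 7.35/2.28 = 3.224.
Total gain g = 1 − 1/A = 1 − 1/3.224 = 0.6898.
The known gain is 0.57.
g_alb = 0.6898 − 0.57 = 0.12.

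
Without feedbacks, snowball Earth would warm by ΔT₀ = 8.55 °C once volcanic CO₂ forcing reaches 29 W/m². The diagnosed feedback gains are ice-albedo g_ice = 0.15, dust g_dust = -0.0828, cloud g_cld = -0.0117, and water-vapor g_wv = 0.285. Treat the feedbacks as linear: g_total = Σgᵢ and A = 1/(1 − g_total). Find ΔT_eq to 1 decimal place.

13.0 °C

Total gain g = 0.15 − 0.0828 − 0.0117 + 0.285 = 0.3405.
Amplification A = 1/(1 − 0.3405) = 1.516.
ΔT = 8.55 × 1.516 = 13.0 °C.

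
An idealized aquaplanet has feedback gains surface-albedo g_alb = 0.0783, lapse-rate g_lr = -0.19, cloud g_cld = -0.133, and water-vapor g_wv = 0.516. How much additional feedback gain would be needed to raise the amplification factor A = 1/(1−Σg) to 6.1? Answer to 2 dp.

Current total gain = 0.2713.
Target gain for A = 6.1: g* = 1 − 1/6.1 = 0.8361.
Additional gain needed = 0.8361 − 0.2713 = 0.56.

0.56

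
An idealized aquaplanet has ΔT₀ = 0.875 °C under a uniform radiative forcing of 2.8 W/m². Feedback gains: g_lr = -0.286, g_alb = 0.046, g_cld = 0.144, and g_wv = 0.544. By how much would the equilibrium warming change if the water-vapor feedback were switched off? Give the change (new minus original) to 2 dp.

Original: g = 0.448, ΔT = 0.875/(1−0.448) = 1.5851 °C.
Without water-vapor: g' = -0.096, ΔT' = 0.875/(1+0.096) = 0.7984 °C.
Change = 0.7984 − 1.5851 = -0.79 °C.

-0.79 °C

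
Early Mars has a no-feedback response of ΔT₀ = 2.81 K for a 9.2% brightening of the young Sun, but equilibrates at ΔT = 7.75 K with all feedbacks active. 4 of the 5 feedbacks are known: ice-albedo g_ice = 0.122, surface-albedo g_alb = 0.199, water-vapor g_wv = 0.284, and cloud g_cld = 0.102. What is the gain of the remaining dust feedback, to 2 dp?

-0.07

Amplification A = ΔT/ΔT₀ = 7.75/2.81 = 2.758.
Total gain g = 1 − 1/A = 1 − 1/2.758 = 0.6374.
Known gains sum to 0.122 + 0.199 + 0.284 + 0.102 = 0.707.
g_dust = 0.6374 − 0.707 = -0.07.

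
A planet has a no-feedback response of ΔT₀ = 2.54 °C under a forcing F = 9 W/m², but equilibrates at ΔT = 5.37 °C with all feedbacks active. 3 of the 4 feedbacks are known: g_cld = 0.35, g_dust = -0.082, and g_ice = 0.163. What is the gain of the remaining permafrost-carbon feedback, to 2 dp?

Amplification A = ΔT/ΔT₀ = 5.37/2.54 = 2.114.
Total gain g = 1 − 1/A = 1 − 1/2.114 = 0.527.
Known gains sum to 0.35 − 0.082 + 0.163 = 0.431.
g_pf = 0.527 − 0.431 = 0.10.

0.10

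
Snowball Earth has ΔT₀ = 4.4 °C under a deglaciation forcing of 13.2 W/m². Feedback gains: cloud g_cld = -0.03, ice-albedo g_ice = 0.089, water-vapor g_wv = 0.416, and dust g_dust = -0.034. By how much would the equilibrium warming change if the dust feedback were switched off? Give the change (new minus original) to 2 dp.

0.51 °C

Original: g = 0.441, ΔT = 4.4/(1−0.441) = 7.8712 °C.
Without dust: g' = 0.475, ΔT' = 4.4/(1−0.475) = 8.3810 °C.
Change = 8.3810 − 7.8712 = 0.51 °C.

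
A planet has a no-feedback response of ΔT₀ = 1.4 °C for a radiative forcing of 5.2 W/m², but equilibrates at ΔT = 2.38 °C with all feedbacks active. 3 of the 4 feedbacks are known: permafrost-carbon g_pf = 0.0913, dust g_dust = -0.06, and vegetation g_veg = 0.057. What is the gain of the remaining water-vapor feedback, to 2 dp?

Amplification A = ΔT/ΔT₀ = 2.38/1.4 = 1.7.
Total gain g = 1 − 1/A = 1 − 1/1.7 = 0.4118.
Known gains sum to 0.0913 − 0.06 + 0.057 = 0.0883.
g_wv = 0.4118 − 0.0883 = 0.32.

0.32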